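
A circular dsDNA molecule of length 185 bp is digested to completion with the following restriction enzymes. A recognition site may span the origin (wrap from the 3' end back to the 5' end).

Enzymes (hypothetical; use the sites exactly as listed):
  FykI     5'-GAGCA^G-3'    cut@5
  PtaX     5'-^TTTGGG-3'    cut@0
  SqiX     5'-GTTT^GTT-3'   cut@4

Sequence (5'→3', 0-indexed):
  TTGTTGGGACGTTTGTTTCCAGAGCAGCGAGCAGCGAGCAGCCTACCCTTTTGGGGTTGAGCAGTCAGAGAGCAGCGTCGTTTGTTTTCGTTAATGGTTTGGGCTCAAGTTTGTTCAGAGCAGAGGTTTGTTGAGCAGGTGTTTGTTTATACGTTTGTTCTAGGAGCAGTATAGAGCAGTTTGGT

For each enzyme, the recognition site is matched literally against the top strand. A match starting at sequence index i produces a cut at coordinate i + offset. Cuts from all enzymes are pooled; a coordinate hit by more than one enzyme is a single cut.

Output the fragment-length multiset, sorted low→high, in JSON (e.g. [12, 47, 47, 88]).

[7,7,7,7,8,9,9,9,10,10,11,12,12,12,12,14,14,15]

Site scan:
  FykI GAGCAG/5: at [21, 28, 35, 58, 69, 117, 132, 163, 173] ⇒ [26, 33, 40, 63, 74, 122, 137, 168, 178]
  PtaX TTTGGG/0: at [49, 97] ⇒ [49, 97]
  SqiX GTTTGTT/4: at [10, 79, 108, 125, 140, 152, 183] ⇒ [2, 14, 83, 112, 129, 144, 156]

All cut coordinates (distinct, sorted): [2, 14, 26, 33, 40, 49, 63, 74, 83, 97, 112, 122, 129, 137, 144, 156, 168, 178]

Fragments:
  2→14: 12 bp
  14→26: 12 bp
  26→33: 7 bp
  33→40: 7 bp
  40→49: 9 bp
  49→63: 14 bp
  63→74: 11 bp
  74→83: 9 bp
  83→97: 14 bp
  97→112: 15 bp
  112→122: 10 bp
  122→129: 7 bp
  129→137: 8 bp
  137→144: 7 bp
  144→156: 12 bp
  156→168: 12 bp
  168→178: 10 bp
  178→2 (wrap): 185-178+2 = 9 bp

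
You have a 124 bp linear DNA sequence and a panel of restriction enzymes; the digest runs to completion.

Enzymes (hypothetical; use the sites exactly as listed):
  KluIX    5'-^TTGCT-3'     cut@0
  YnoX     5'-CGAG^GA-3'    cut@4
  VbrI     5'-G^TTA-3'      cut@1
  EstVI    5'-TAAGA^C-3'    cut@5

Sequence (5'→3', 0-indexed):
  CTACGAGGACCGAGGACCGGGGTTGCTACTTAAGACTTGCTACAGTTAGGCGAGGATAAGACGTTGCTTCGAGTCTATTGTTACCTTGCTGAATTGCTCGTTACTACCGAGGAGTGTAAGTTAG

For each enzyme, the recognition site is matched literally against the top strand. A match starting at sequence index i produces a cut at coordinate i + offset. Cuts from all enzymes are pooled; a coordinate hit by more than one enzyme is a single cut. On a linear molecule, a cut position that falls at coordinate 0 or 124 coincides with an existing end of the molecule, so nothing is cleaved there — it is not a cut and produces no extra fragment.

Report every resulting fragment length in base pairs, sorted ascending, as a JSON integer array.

[1,2,4,5,7,7,7,7,8,8,9,9,9,11,13,17]

Scan for sites:
  KluIX TTGCT/0: at [22, 36, 63, 85, 93] ⇒ [22, 36, 63, 85, 93]
  YnoX CGAGGA/4: at [3, 10, 50, 107] ⇒ [7, 14, 54, 111]
  VbrI GTTA/1: at [44, 79, 99, 119] ⇒ [45, 80, 100, 120]
  EstVI TAAGAC/5: at [30, 56] ⇒ [35, 61]

Pooled cuts: [7, 14, 22, 35, 36, 45, 54, 61, 63, 80, 85, 93, 100, 111, 120]

Fragments:
  [0,7): 7 bp
  [7,14): 7 bp
  [14,22): 8 bp
  [22,35): 13 bp
  [35,36): 1 bp
  [36,45): 9 bp
  [45,54): 9 bp
  [54,61): 7 bp
  [61,63): 2 bp
  [63,80): 17 bp
  [80,85): 5 bp
  [85,93): 8 bp
  [93,100): 7 bp
  [100,111): 11 bp
  [111,120): 9 bp
  [120,124): 4 bp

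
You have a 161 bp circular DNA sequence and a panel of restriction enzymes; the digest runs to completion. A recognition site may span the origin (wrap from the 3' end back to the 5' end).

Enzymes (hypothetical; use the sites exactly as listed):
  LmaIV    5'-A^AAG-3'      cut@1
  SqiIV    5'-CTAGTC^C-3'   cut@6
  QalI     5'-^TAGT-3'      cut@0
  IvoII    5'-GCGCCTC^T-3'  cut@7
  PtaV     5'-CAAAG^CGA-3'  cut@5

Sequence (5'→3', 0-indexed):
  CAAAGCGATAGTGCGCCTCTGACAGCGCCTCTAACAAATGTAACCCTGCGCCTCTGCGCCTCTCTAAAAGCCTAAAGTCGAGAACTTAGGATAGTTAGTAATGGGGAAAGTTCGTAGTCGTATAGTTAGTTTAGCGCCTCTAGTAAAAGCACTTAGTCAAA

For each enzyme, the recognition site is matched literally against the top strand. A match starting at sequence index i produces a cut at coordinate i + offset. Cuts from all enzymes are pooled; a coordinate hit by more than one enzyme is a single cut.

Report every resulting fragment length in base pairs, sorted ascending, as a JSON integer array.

Site scan:
  LmaIV (AAAG, off=1): starts [1, 66, 73, 106, 145] → cuts [2, 67, 74, 107, 146]
  SqiIV (CTAGTCC, off=6): no sites
  QalI (TAGT, off=0): starts [8, 91, 95, 114, 122, 126, 140, 153] → cuts [8, 91, 95, 114, 122, 126, 140, 153]
  IvoII (GCGCCTCT, off=7): starts [12, 24, 47, 55, 133] → cuts [19, 31, 54, 62, 140]
  PtaV (CAAAGCGA, off=5): starts [0] → cuts [5]

All cut coordinates (distinct, sorted): [2, 5, 8, 19, 31, 54, 62, 67, 74, 91, 95, 107, 114, 122, 126, 140, 146, 153]

Fragment lengths:
  2→5: 3 bp
  5→8: 3 bp
  8→19: 11 bp
  19→31: 12 bp
  31→54: 23 bp
  54→62: 8 bp
  62→67: 5 bp
  67→74: 7 bp
  74→91: 17 bp
  91→95: 4 bp
  95→107: 12 bp
  107→114: 7 bp
  114→122: 8 bp
  122→126: 4 bp
  126→140: 14 bp
  140→146: 6 bp
  146→153: 7 bp
  153→2 (wrap): 161-153+2 = 10 bp

[3,3,4,4,5,6,7,7,7,8,8,10,11,12,12,14,17,23]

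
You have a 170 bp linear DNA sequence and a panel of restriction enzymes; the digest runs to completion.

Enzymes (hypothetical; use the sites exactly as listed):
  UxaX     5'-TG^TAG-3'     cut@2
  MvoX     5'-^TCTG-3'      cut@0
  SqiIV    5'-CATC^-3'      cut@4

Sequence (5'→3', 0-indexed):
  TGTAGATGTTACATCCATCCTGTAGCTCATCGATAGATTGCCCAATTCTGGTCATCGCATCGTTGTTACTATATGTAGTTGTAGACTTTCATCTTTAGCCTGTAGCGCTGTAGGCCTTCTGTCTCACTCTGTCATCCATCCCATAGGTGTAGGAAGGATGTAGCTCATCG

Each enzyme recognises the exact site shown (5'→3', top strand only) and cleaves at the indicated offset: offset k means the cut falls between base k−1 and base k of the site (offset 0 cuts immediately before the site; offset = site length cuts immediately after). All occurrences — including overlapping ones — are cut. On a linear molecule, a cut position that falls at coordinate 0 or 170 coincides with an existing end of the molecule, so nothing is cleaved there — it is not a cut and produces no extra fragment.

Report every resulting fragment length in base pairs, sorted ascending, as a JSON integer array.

Site scan:
  UxaX (TGTAG, off=2): starts [0, 20, 73, 79, 100, 108, 147, 158] → cuts [2, 22, 75, 81, 102, 110, 149, 160]
  MvoX (TCTG, off=0): starts [46, 117, 127] → cuts [46, 117, 127]
  SqiIV (CATC, off=4): starts [11, 15, 27, 52, 57, 89, 132, 136, 165] → cuts [15, 19, 31, 56, 61, 93, 136, 140, 169]

Pooled cuts: [2, 15, 19, 22, 31, 46, 56, 61, 75, 81, 93, 102, 110, 117, 127, 136, 140, 149, 160, 169]

Fragments:
  [0,2): 2 bp
  [2,15): 13 bp
  [15,19): 4 bp
  [19,22): 3 bp
  [22,31): 9 bp
  [31,46): 15 bp
  [46,56): 10 bp
  [56,61): 5 bp
  [61,75): 14 bp
  [75,81): 6 bp
  [81,93): 12 bp
  [93,102): 9 bp
  [102,110): 8 bp
  [110,117): 7 bp
  [117,127): 10 bp
  [127,136): 9 bp
  [136,140): 4 bp
  [140,149): 9 bp
  [149,160): 11 bp
  [160,169): 9 bp
  [169,170): 1 bp

[1,2,3,4,4,5,6,7,8,9,9,9,9,9,10,10,11,12,13,14,15]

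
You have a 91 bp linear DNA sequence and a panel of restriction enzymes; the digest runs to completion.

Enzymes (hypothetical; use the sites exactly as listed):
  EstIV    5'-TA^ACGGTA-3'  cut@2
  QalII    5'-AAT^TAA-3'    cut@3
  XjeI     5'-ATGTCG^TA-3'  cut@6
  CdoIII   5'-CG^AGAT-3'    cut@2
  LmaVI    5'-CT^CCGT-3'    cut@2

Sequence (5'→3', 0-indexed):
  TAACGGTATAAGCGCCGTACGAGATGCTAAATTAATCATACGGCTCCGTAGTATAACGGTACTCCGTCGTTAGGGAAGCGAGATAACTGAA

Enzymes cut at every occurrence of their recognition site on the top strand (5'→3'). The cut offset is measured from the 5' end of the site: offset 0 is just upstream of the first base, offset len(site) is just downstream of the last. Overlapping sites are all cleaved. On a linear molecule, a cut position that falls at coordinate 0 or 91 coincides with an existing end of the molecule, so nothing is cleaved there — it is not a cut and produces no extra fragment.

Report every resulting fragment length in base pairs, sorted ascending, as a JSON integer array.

[2,8,10,11,11,13,17,19]

Scan for sites:
  EstIV (TAACGGTA, off=2): starts [0, 53] → cuts [2, 55]
  QalII (AATTAA, off=3): starts [29] → cuts [32]
  XjeI (ATGTCGTA, off=6): no sites
  CdoIII (CGAGAT, off=2): starts [19, 78] → cuts [21, 80]
  LmaVI (CTCCGT, off=2): starts [43, 61] → cuts [45, 63]

Pooled cuts: [2, 21, 32, 45, 55, 63, 80]

Fragment lengths:
  [0,2): 2 bp
  [2,21): 19 bp
  [21,32): 11 bp
  [32,45): 13 bp
  [45,55): 10 bp
  [55,63): 8 bp
  [63,80): 17 bp
  [80,91): 11 bp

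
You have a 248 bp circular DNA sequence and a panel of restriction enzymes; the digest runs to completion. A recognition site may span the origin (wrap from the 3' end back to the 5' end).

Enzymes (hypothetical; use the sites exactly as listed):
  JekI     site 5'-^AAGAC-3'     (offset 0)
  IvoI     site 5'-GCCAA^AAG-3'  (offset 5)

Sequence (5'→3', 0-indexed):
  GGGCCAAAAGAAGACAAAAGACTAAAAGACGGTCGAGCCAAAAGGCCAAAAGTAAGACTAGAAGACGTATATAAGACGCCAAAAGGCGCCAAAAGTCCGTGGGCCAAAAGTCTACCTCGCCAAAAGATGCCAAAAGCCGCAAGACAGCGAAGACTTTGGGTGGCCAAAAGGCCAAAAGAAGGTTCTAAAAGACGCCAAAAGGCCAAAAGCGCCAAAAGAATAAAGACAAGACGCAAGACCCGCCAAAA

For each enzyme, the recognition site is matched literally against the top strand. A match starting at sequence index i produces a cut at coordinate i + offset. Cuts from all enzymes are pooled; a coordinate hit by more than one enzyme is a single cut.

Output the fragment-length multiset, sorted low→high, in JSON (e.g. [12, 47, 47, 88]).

[3,4,5,7,7,7,7,8,8,8,8,8,9,9,9,10,10,10,10,11,12,13,15,16,16,18]

Scan for sites:
  JekI AAGAC/0: at [10, 17, 25, 53, 61, 72, 140, 149, 188, 222, 227, 234] ⇒ [10, 17, 25, 53, 61, 72, 140, 149, 188, 222, 227, 234]
  IvoI GCCAAAAG/5: at [2, 36, 44, 77, 87, 102, 118, 128, 162, 170, 193, 201, 210, 241] ⇒ [7, 41, 49, 82, 92, 107, 123, 133, 167, 175, 198, 206, 215, 246]

All cut coordinates (distinct, sorted): [7, 10, 17, 25, 41, 49, 53, 61, 72, 82, 92, 107, 123, 133, 140, 149, 167, 175, 188, 198, 206, 215, 222, 227, 234, 246]

Fragments:
  7→10: 3 bp
  10→17: 7 bp
  17→25: 8 bp
  25→41: 16 bp
  41→49: 8 bp
  49→53: 4 bp
  53→61: 8 bp
  61→72: 11 bp
  72→82: 10 bp
  82→92: 10 bp
  92→107: 15 bp
  107→123: 16 bp
  123→133: 10 bp
  133→140: 7 bp
  140→149: 9 bp
  149→167: 18 bp
  167→175: 8 bp
  175→188: 13 bp
  188→198: 10 bp
  198→206: 8 bp
  206→215: 9 bp
  215→222: 7 bp
  222→227: 5 bp
  227→234: 7 bp
  234→246: 12 bp
  246→7 (wrap): 248-246+7 = 9 bp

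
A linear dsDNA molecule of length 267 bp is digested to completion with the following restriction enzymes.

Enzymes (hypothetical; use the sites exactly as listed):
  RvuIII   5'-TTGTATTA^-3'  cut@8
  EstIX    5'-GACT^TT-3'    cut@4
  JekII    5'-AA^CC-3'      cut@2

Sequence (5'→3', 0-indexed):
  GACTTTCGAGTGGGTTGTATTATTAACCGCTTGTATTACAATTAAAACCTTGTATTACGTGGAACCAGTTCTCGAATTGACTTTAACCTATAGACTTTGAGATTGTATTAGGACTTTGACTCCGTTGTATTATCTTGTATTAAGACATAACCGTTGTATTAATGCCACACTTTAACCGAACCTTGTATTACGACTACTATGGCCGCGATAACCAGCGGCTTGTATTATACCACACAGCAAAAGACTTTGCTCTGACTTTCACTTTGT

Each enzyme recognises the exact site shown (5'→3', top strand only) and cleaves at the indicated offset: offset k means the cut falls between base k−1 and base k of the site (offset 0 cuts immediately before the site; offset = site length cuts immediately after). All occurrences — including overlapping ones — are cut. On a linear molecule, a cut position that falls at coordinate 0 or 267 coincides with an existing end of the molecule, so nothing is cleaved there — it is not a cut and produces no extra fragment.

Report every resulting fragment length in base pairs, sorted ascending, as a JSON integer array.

[4,4,4,5,5,7,8,9,10,10,10,10,10,11,11,12,14,14,16,17,18,18,19,21]

Scan for sites:
  RvuIII TTGTATTA/8: at [14, 30, 49, 102, 124, 134, 153, 182, 219] ⇒ [22, 38, 57, 110, 132, 142, 161, 190, 227]
  EstIX GACTTT/4: at [0, 78, 92, 111, 242, 253] ⇒ [4, 82, 96, 115, 246, 257]
  JekII AACC/2: at [24, 45, 62, 84, 148, 173, 178, 209] ⇒ [26, 47, 64, 86, 150, 175, 180, 211]

Pooled cuts: [4, 22, 26, 38, 47, 57, 64, 82, 86, 96, 110, 115, 132, 142, 150, 161, 175, 180, 190, 211, 227, 246, 257]

Fragment lengths:
  [0,4): 4 bp
  [4,22): 18 bp
  [22,26): 4 bp
  [26,38): 12 bp
  [38,47): 9 bp
  [47,57): 10 bp
  [57,64): 7 bp
  [64,82): 18 bp
  [82,86): 4 bp
  [86,96): 10 bp
  [96,110): 14 bp
  [110,115): 5 bp
  [115,132): 17 bp
  [132,142): 10 bp
  [142,150): 8 bp
  [150,161): 11 bp
  [161,175): 14 bp
  [175,180): 5 bp
  [180,190): 10 bp
  [190,211): 21 bp
  [211,227): 16 bp
  [227,246): 19 bp
  [246,257): 11 bp
  [257,267): 10 bp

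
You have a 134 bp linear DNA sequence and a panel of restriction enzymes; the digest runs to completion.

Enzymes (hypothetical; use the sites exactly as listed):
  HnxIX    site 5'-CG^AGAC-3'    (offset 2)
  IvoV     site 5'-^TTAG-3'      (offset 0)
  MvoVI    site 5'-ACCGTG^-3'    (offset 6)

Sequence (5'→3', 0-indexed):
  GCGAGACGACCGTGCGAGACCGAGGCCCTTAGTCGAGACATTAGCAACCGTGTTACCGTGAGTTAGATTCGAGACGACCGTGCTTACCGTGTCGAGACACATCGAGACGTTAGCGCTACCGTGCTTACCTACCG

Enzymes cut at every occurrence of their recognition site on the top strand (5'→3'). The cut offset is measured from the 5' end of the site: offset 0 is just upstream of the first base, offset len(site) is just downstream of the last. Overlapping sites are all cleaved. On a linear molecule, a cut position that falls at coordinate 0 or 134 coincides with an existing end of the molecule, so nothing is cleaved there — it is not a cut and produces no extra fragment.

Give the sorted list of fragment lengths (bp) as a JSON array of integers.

Site scan:
  HnxIX CGAGAC/2: at [1, 14, 33, 69, 92, 102] ⇒ [3, 16, 35, 71, 94, 104]
  IvoV TTAG/0: at [28, 40, 62, 109] ⇒ [28, 40, 62, 109]
  MvoVI ACCGTG/6: at [8, 46, 54, 76, 85, 117] ⇒ [14, 52, 60, 82, 91, 123]

Pooled cuts: [3, 14, 16, 28, 35, 40, 52, 60, 62, 71, 82, 91, 94, 104, 109, 123]

Fragment lengths:
  [0,3): 3 bp
  [3,14): 11 bp
  [14,16): 2 bp
  [16,28): 12 bp
  [28,35): 7 bp
  [35,40): 5 bp
  [40,52): 12 bp
  [52,60): 8 bp
  [60,62): 2 bp
  [62,71): 9 bp
  [71,82): 11 bp
  [82,91): 9 bp
  [91,94): 3 bp
  [94,104): 10 bp
  [104,109): 5 bp
  [109,123): 14 bp
  [123,134): 11 bp

[2,2,3,3,5,5,7,8,9,9,10,11,11,11,12,12,14]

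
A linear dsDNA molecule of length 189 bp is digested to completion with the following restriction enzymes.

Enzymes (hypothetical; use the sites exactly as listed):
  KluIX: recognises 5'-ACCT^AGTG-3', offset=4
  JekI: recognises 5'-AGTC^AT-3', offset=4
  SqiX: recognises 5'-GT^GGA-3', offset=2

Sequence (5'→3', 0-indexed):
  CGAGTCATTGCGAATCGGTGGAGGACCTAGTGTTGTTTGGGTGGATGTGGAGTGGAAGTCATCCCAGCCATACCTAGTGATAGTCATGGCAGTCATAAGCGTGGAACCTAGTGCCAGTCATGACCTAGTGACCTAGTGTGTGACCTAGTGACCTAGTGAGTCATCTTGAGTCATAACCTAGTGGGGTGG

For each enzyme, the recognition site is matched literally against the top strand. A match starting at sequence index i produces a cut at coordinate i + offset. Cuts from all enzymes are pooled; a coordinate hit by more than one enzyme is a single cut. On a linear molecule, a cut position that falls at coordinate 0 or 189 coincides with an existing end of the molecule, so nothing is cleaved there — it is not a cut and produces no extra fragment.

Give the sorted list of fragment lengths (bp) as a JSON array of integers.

[5,6,6,7,7,7,7,8,8,8,8,9,9,10,10,10,10,12,13,14,15]

Per-enzyme occurrences:
  KluIX ACCTAGTG/4: at [24, 71, 105, 122, 130, 142, 150, 175] ⇒ [28, 75, 109, 126, 134, 146, 154, 179]
  JekI AGTCAT/4: at [2, 56, 81, 90, 115, 158, 168] ⇒ [6, 60, 85, 94, 119, 162, 172]
  SqiX GTGGA/2: at [17, 40, 46, 51, 100] ⇒ [19, 42, 48, 53, 102]

Pooled cuts: [6, 19, 28, 42, 48, 53, 60, 75, 85, 94, 102, 109, 119, 126, 134, 146, 154, 162, 172, 179]

Fragment lengths:
  [0,6): 6 bp
  [6,19): 13 bp
  [19,28): 9 bp
  [28,42): 14 bp
  [42,48): 6 bp
  [48,53): 5 bp
  [53,60): 7 bp
  [60,75): 15 bp
  [75,85): 10 bp
  [85,94): 9 bp
  [94,102): 8 bp
  [102,109): 7 bp
  [109,119): 10 bp
  [119,126): 7 bp
  [126,134): 8 bp
  [134,146): 12 bp
  [146,154): 8 bp
  [154,162): 8 bp
  [162,172): 10 bp
  [172,179): 7 bp
  [179,189): 10 bp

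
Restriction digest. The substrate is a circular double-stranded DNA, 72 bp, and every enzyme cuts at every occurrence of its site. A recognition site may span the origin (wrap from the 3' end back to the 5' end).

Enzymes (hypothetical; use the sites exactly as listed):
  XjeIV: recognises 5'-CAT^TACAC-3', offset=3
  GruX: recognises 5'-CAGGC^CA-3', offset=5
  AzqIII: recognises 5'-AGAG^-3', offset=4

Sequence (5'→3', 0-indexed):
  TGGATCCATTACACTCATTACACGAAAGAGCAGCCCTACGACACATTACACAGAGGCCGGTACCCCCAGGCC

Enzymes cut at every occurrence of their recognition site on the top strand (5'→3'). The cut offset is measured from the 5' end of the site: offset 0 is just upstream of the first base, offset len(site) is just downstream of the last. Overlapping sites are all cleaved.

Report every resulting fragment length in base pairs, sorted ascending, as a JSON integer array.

Per-enzyme occurrences:
  XjeIV CATTACAC/3: at [6, 15, 43] ⇒ [9, 18, 46]
  GruX (CAGGCCA, off=5): no sites
  AzqIII AGAG/4: at [26, 51] ⇒ [30, 55]

All cut coordinates (distinct, sorted): [9, 18, 30, 46, 55]

Fragment lengths:
  9→18: 9 bp
  18→30: 12 bp
  30→46: 16 bp
  46→55: 9 bp
  55→9 (wrap): 72-55+9 = 26 bp

[9,9,12,16,26]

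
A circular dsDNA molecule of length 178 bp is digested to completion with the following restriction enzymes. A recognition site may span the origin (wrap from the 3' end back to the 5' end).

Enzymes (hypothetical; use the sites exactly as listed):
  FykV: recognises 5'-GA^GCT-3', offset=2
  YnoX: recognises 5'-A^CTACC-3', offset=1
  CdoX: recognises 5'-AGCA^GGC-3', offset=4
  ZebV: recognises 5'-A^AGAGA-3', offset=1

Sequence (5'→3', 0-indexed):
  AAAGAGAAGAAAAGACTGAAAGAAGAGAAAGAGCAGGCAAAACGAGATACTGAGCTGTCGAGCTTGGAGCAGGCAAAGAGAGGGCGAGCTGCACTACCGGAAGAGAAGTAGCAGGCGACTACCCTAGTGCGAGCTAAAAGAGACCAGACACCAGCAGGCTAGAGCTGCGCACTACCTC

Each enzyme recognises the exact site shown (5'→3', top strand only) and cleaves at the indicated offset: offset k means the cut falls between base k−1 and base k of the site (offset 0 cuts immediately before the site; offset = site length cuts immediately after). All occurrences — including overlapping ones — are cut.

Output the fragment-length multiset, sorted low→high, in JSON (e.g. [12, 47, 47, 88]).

[5,5,6,6,7,8,8,8,9,10,11,12,12,14,18,18,21]

Scan for sites:
  FykV GAGCT/2: at [51, 59, 85, 130, 161] ⇒ [53, 61, 87, 132, 163]
  YnoX ACTACC/1: at [92, 117, 170] ⇒ [93, 118, 171]
  CdoX AGCAGGC/4: at [31, 67, 109, 152] ⇒ [35, 71, 113, 156]
  ZebV AAGAGA/1: at [1, 22, 75, 100, 137] ⇒ [2, 23, 76, 101, 138]

Pooled cuts: [2, 23, 35, 53, 61, 71, 76, 87, 93, 101, 113, 118, 132, 138, 156, 163, 171]

Fragments:
  2→23: 21 bp
  23→35: 12 bp
  35→53: 18 bp
  53→61: 8 bp
  61→71: 10 bp
  71→76: 5 bp
  76→87: 11 bp
  87→93: 6 bp
  93→101: 8 bp
  101→113: 12 bp
  113→118: 5 bp
  118→132: 14 bp
  132→138: 6 bp
  138→156: 18 bp
  156→163: 7 bp
  163→171: 8 bp
  171→2 (wrap): 178-171+2 = 9 bp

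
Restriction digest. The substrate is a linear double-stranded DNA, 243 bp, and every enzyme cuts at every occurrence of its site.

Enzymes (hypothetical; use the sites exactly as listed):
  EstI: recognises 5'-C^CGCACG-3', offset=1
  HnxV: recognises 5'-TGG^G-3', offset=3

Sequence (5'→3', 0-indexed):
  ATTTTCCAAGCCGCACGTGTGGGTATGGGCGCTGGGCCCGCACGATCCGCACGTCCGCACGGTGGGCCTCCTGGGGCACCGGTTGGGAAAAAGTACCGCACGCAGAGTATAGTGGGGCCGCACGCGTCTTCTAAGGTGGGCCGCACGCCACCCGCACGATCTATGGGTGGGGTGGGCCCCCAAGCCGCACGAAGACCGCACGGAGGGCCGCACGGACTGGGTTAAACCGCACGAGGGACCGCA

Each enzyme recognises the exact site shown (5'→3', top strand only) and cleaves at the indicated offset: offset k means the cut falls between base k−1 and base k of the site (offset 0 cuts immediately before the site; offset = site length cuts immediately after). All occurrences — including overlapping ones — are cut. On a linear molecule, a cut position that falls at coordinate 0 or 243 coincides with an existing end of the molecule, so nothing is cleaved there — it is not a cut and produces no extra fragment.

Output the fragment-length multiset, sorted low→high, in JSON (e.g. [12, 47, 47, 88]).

Scan for sites:
  EstI CCGCACG/1: at [10, 37, 46, 54, 95, 117, 140, 151, 184, 195, 207, 226] ⇒ [11, 38, 47, 55, 96, 118, 141, 152, 185, 196, 208, 227]
  HnxV TGGG/3: at [19, 25, 32, 62, 71, 83, 112, 136, 163, 167, 172, 217] ⇒ [22, 28, 35, 65, 74, 86, 115, 139, 166, 170, 175, 220]

All cut coordinates (distinct, sorted): [11, 22, 28, 35, 38, 47, 55, 65, 74, 86, 96, 115, 118, 139, 141, 152, 166, 170, 175, 185, 196, 208, 220, 227]

Fragment lengths:
  [0,11): 11 bp
  [11,22): 11 bp
  [22,28): 6 bp
  [28,35): 7 bp
  [35,38): 3 bp
  [38,47): 9 bp
  [47,55): 8 bp
  [55,65): 10 bp
  [65,74): 9 bp
  [74,86): 12 bp
  [86,96): 10 bp
  [96,115): 19 bp
  [115,118): 3 bp
  [118,139): 21 bp
  [139,141): 2 bp
  [141,152): 11 bp
  [152,166): 14 bp
  [166,170): 4 bp
  [170,175): 5 bp
  [175,185): 10 bp
  [185,196): 11 bp
  [196,208): 12 bp
  [208,220): 12 bp
  [220,227): 7 bp
  [227,243): 16 bp

[2,3,3,4,5,6,7,7,8,9,9,10,10,10,11,11,11,11,12,12,12,14,16,19,21]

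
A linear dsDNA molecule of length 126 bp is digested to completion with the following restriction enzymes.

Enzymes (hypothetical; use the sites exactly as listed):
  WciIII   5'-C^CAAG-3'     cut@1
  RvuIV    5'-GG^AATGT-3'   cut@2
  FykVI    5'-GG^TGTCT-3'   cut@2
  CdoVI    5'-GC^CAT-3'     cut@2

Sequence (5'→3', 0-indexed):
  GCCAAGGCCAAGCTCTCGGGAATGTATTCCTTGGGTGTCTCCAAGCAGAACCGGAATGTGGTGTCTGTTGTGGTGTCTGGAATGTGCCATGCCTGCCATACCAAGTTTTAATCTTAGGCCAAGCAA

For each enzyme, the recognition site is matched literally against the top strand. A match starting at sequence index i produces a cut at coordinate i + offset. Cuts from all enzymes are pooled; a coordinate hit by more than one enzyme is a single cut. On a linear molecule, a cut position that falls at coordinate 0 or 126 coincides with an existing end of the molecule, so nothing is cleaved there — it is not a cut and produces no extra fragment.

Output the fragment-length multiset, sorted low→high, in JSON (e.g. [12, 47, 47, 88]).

Per-enzyme occurrences:
  WciIII CCAAG/1: at [1, 7, 40, 100, 118] ⇒ [2, 8, 41, 101, 119]
  RvuIV GGAATGT/2: at [18, 52, 78] ⇒ [20, 54, 80]
  FykVI GGTGTCT/2: at [33, 59, 71] ⇒ [35, 61, 73]
  CdoVI GCCAT/2: at [85, 94] ⇒ [87, 96]

Pooled cuts: [2, 8, 20, 35, 41, 54, 61, 73, 80, 87, 96, 101, 119]

Fragments:
  [0,2): 2 bp
  [2,8): 6 bp
  [8,20): 12 bp
  [20,35): 15 bp
  [35,41): 6 bp
  [41,54): 13 bp
  [54,61): 7 bp
  [61,73): 12 bp
  [73,80): 7 bp
  [80,87): 7 bp
  [87,96): 9 bp
  [96,101): 5 bp
  [101,119): 18 bp
  [119,126): 7 bp

[2,5,6,6,7,7,7,7,9,12,12,13,15,18]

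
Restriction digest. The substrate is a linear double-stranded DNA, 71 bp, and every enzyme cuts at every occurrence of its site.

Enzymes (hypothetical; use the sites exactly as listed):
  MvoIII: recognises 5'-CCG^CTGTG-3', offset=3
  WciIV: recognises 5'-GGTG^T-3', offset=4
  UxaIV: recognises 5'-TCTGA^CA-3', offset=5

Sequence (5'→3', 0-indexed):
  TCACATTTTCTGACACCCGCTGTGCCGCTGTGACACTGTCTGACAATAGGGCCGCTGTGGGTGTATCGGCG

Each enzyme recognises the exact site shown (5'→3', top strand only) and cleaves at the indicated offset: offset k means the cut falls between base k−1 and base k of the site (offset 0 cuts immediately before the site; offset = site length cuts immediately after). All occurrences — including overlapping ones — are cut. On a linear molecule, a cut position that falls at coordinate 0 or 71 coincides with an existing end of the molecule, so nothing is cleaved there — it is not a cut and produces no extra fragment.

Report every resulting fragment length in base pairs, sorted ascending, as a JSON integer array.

Scan for sites:
  MvoIII CCGCTGTG/3: at [16, 24, 51] ⇒ [19, 27, 54]
  WciIV GGTGT/4: at [59] ⇒ [63]
  UxaIV TCTGACA/5: at [8, 38] ⇒ [13, 43]

Pooled cuts: [13, 19, 27, 43, 54, 63]

Fragment lengths:
  [0,13): 13 bp
  [13,19): 6 bp
  [19,27): 8 bp
  [27,43): 16 bp
  [43,54): 11 bp
  [54,63): 9 bp
  [63,71): 8 bp

[6,8,8,9,11,13,16]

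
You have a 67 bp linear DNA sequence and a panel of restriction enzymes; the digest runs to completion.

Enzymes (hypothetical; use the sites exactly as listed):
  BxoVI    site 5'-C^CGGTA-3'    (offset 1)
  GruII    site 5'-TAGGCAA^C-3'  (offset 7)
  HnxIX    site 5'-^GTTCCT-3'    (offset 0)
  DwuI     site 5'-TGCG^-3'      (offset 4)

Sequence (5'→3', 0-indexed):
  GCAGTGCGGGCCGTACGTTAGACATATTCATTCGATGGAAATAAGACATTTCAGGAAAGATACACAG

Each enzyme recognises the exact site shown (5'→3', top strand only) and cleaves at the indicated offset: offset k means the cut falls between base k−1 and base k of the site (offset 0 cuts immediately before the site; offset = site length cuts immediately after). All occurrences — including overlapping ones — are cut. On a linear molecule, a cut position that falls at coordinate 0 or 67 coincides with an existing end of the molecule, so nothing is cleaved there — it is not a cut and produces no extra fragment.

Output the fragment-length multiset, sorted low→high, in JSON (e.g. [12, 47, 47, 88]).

[8,59]

Per-enzyme occurrences:
  BxoVI (CCGGTA, off=1): no sites
  GruII (TAGGCAAC, off=7): no sites
  HnxIX (GTTCCT, off=0): no sites
  DwuI TGCG/4: at [4] ⇒ [8]

Pooled cuts: [8]

Fragments:
  [0,8): 8 bp
  [8,67): 59 bp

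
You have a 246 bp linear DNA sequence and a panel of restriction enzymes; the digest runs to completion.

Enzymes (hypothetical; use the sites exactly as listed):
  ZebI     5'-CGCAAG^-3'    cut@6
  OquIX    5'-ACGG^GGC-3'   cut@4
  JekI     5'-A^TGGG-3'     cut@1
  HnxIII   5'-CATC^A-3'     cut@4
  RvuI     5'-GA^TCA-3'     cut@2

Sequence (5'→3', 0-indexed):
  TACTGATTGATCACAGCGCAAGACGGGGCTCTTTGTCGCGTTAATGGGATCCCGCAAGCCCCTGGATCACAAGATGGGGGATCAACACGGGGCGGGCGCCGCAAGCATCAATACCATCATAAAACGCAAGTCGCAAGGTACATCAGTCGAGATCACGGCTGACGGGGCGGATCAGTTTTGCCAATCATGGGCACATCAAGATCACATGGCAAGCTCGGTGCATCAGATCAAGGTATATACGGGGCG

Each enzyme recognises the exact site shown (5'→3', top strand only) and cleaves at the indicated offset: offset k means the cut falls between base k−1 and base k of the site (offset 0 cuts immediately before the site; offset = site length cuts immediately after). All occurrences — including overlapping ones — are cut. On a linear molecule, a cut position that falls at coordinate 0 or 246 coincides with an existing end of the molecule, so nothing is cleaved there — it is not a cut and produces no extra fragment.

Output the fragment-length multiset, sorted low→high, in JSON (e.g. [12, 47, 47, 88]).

Per-enzyme occurrences:
  ZebI CGCAAG/6: at [16, 52, 99, 124, 131] ⇒ [22, 58, 105, 130, 137]
  OquIX ACGGGGC/4: at [22, 86, 161, 238] ⇒ [26, 90, 165, 242]
  JekI ATGGG/1: at [43, 73, 186] ⇒ [44, 74, 187]
  HnxIII CATCA/4: at [105, 114, 140, 193, 220] ⇒ [109, 118, 144, 197, 224]
  RvuI GATCA/2: at [8, 64, 79, 150, 169, 199, 225] ⇒ [10, 66, 81, 152, 171, 201, 227]

Pooled cuts: [10, 22, 26, 44, 58, 66, 74, 81, 90, 105, 109, 118, 130, 137, 144, 152, 165, 171, 187, 197, 201, 224, 227, 242]

Fragment lengths:
  [0,10): 10 bp
  [10,22): 12 bp
  [22,26): 4 bp
  [26,44): 18 bp
  [44,58): 14 bp
  [58,66): 8 bp
  [66,74): 8 bp
  [74,81): 7 bp
  [81,90): 9 bp
  [90,105): 15 bp
  [105,109): 4 bp
  [109,118): 9 bp
  [118,130): 12 bp
  [130,137): 7 bp
  [137,144): 7 bp
  [144,152): 8 bp
  [152,165): 13 bp
  [165,171): 6 bp
  [171,187): 16 bp
  [187,197): 10 bp
  [197,201): 4 bp
  [201,224): 23 bp
  [224,227): 3 bp
  [227,242): 15 bp
  [242,246): 4 bp

[3,4,4,4,4,6,7,7,7,8,8,8,9,9,10,10,12,12,13,14,15,15,16,18,23]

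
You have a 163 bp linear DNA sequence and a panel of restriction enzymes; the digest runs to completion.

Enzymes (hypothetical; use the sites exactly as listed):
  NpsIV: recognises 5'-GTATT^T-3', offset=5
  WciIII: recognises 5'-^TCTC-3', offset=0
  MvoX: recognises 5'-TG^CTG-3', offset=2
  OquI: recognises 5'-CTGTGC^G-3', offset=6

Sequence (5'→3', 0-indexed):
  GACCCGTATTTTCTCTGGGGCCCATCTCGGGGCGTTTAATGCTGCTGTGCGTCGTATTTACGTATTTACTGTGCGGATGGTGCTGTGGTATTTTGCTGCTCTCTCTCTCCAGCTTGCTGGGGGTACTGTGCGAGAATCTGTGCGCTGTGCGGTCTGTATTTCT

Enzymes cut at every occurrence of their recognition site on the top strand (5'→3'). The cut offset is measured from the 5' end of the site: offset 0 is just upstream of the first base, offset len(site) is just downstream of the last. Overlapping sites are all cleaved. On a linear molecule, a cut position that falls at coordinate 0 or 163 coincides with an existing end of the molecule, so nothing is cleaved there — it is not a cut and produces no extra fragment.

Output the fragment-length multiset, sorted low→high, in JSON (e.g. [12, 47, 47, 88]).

Site scan:
  NpsIV (GTATTT, off=5): starts [5, 53, 61, 87, 155] → cuts [10, 58, 66, 92, 160]
  WciIII (TCTC, off=0): starts [11, 24, 99, 101, 103, 105] → cuts [11, 24, 99, 101, 103, 105]
  MvoX (TGCTG, off=2): starts [39, 42, 80, 93, 114] → cuts [41, 44, 82, 95, 116]
  OquI (CTGTGCG, off=6): starts [44, 68, 125, 137, 144] → cuts [50, 74, 131, 143, 150]

Pooled cuts: [10, 11, 24, 41, 44, 50, 58, 66, 74, 82, 92, 95, 99, 101, 103, 105, 116, 131, 143, 150, 160]

Fragment lengths:
  [0,10): 10 bp
  [10,11): 1 bp
  [11,24): 13 bp
  [24,41): 17 bp
  [41,44): 3 bp
  [44,50): 6 bp
  [50,58): 8 bp
  [58,66): 8 bp
  [66,74): 8 bp
  [74,82): 8 bp
  [82,92): 10 bp
  [92,95): 3 bp
  [95,99): 4 bp
  [99,101): 2 bp
  [101,103): 2 bp
  [103,105): 2 bp
  [105,116): 11 bp
  [116,131): 15 bp
  [131,143): 12 bp
  [143,150): 7 bp
  [150,160): 10 bp
  [160,163): 3 bp

[1,2,2,2,3,3,3,4,6,7,8,8,8,8,10,10,10,11,12,13,15,17]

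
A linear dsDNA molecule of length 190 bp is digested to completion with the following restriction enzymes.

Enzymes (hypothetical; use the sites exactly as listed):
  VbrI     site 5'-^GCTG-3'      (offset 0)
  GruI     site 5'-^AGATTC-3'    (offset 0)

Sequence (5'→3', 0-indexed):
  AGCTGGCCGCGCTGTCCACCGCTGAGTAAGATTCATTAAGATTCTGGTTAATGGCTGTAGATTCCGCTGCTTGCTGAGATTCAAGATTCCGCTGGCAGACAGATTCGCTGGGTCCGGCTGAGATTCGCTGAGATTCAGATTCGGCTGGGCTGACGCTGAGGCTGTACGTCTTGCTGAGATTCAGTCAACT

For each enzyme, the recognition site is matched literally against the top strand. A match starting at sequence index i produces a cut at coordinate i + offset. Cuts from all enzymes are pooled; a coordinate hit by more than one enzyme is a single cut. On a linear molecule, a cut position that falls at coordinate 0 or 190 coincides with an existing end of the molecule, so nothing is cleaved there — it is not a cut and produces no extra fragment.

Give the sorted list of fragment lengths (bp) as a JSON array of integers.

Site scan:
  VbrI GCTG/0: at [1, 10, 20, 53, 65, 72, 90, 106, 116, 126, 143, 148, 154, 160, 172] ⇒ [1, 10, 20, 53, 65, 72, 90, 106, 116, 126, 143, 148, 154, 160, 172]
  GruI AGATTC/0: at [28, 38, 58, 76, 83, 100, 120, 130, 136, 176] ⇒ [28, 38, 58, 76, 83, 100, 120, 130, 136, 176]

All cut coordinates (distinct, sorted): [1, 10, 20, 28, 38, 53, 58, 65, 72, 76, 83, 90, 100, 106, 116, 120, 126, 130, 136, 143, 148, 154, 160, 172, 176]

Fragment lengths:
  [0,1): 1 bp
  [1,10): 9 bp
  [10,20): 10 bp
  [20,28): 8 bp
  [28,38): 10 bp
  [38,53): 15 bp
  [53,58): 5 bp
  [58,65): 7 bp
  [65,72): 7 bp
  [72,76): 4 bp
  [76,83): 7 bp
  [83,90): 7 bp
  [90,100): 10 bp
  [100,106): 6 bp
  [106,116): 10 bp
  [116,120): 4 bp
  [120,126): 6 bp
  [126,130): 4 bp
  [130,136): 6 bp
  [136,143): 7 bp
  [143,148): 5 bp
  [148,154): 6 bp
  [154,160): 6 bp
  [160,172): 12 bp
  [172,176): 4 bp
  [176,190): 14 bp

[1,4,4,4,4,5,5,6,6,6,6,6,7,7,7,7,7,8,9,10,10,10,10,12,14,15]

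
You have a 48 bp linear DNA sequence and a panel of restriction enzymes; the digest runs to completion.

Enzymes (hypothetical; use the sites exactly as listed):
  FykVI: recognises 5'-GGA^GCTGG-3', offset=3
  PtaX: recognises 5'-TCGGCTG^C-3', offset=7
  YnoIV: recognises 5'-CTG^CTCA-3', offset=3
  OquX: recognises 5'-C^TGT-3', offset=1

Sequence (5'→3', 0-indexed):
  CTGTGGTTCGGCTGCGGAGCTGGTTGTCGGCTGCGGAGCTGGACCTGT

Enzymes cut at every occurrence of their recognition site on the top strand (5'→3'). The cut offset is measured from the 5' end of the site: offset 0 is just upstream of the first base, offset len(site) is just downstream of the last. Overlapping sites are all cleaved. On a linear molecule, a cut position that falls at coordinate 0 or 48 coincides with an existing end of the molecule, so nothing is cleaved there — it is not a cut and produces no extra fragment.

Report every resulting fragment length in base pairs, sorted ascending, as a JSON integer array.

Per-enzyme occurrences:
  FykVI GGAGCTGG/3: at [15, 34] ⇒ [18, 37]
  PtaX TCGGCTGC/7: at [7, 26] ⇒ [14, 33]
  YnoIV (CTGCTCA, off=3): no sites
  OquX CTGT/1: at [0, 44] ⇒ [1, 45]

Pooled cuts: [1, 14, 18, 33, 37, 45]

Fragments:
  [0,1): 1 bp
  [1,14): 13 bp
  [14,18): 4 bp
  [18,33): 15 bp
  [33,37): 4 bp
  [37,45): 8 bp
  [45,48): 3 bp

[1,3,4,4,8,13,15]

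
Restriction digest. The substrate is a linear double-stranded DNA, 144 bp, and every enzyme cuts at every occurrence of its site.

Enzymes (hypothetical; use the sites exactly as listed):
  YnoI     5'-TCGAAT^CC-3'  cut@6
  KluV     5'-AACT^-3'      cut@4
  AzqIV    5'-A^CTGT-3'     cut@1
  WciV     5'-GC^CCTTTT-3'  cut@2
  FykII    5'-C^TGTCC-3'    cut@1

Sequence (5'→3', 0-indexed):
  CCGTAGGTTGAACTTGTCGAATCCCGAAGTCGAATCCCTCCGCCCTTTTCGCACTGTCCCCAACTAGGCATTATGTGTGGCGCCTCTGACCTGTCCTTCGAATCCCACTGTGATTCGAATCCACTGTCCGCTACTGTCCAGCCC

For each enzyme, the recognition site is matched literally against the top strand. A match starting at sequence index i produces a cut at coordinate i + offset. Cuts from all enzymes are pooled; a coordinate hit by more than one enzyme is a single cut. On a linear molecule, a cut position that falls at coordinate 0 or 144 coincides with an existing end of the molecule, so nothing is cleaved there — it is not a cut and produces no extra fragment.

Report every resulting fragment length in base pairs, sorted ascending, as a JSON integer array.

[1,1,1,3,4,8,8,9,10,10,11,12,13,13,14,26]

Per-enzyme occurrences:
  YnoI (TCGAATCC, off=6): starts [16, 29, 97, 114] → cuts [22, 35, 103, 120]
  KluV (AACT, off=4): starts [10, 61] → cuts [14, 65]
  AzqIV (ACTGT, off=1): starts [52, 106, 122, 132] → cuts [53, 107, 123, 133]
  WciV (GCCCTTTT, off=2): starts [41] → cuts [43]
  FykII (CTGTCC, off=1): starts [53, 90, 123, 133] → cuts [54, 91, 124, 134]

All cut coordinates (distinct, sorted): [14, 22, 35, 43, 53, 54, 65, 91, 103, 107, 120, 123, 124, 133, 134]

Fragments:
  [0,14): 14 bp
  [14,22): 8 bp
  [22,35): 13 bp
  [35,43): 8 bp
  [43,53): 10 bp
  [53,54): 1 bp
  [54,65): 11 bp
  [65,91): 26 bp
  [91,103): 12 bp
  [103,107): 4 bp
  [107,120): 13 bp
  [120,123): 3 bp
  [123,124): 1 bp
  [124,133): 9 bp
  [133,134): 1 bp
  [134,144): 10 bp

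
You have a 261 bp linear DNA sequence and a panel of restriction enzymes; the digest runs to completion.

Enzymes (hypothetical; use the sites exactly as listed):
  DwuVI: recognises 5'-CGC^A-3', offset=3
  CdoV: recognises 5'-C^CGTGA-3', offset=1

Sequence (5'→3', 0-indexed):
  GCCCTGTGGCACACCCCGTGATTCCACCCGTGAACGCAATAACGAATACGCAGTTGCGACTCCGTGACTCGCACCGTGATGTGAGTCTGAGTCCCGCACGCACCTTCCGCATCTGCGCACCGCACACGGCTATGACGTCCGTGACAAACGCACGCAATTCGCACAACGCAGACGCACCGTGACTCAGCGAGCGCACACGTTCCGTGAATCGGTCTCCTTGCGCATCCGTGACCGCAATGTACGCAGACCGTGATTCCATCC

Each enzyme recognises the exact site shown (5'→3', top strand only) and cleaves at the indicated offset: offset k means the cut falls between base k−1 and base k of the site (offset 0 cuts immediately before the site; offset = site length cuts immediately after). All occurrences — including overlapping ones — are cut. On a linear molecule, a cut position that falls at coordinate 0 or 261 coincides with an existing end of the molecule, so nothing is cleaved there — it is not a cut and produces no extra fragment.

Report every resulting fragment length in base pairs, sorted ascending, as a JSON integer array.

[2,2,3,4,4,4,5,6,7,7,8,8,9,9,9,9,10,11,12,12,13,14,16,16,17,21,23]

Scan for sites:
  DwuVI (CGCA, off=3): starts [34, 48, 69, 94, 98, 107, 115, 120, 148, 152, 159, 166, 172, 191, 220, 232, 241] → cuts [37, 51, 72, 97, 101, 110, 118, 123, 151, 155, 162, 169, 175, 194, 223, 235, 244]
  CdoV (CCGTGA, off=1): starts [15, 27, 61, 73, 138, 176, 201, 225, 247] → cuts [16, 28, 62, 74, 139, 177, 202, 226, 248]

Pooled cuts: [16, 28, 37, 51, 62, 72, 74, 97, 101, 110, 118, 123, 139, 151, 155, 162, 169, 175, 177, 194, 202, 223, 226, 235, 244, 248]

Fragments:
  [0,16): 16 bp
  [16,28): 12 bp
  [28,37): 9 bp
  [37,51): 14 bp
  [51,62): 11 bp
  [62,72): 10 bp
  [72,74): 2 bp
  [74,97): 23 bp
  [97,101): 4 bp
  [101,110): 9 bp
  [110,118): 8 bp
  [118,123): 5 bp
  [123,139): 16 bp
  [139,151): 12 bp
  [151,155): 4 bp
  [155,162): 7 bp
  [162,169): 7 bp
  [169,175): 6 bp
  [175,177): 2 bp
  [177,194): 17 bp
  [194,202): 8 bp
  [202,223): 21 bp
  [223,226): 3 bp
  [226,235): 9 bp
  [235,244): 9 bp
  [244,248): 4 bp
  [248,261): 13 bp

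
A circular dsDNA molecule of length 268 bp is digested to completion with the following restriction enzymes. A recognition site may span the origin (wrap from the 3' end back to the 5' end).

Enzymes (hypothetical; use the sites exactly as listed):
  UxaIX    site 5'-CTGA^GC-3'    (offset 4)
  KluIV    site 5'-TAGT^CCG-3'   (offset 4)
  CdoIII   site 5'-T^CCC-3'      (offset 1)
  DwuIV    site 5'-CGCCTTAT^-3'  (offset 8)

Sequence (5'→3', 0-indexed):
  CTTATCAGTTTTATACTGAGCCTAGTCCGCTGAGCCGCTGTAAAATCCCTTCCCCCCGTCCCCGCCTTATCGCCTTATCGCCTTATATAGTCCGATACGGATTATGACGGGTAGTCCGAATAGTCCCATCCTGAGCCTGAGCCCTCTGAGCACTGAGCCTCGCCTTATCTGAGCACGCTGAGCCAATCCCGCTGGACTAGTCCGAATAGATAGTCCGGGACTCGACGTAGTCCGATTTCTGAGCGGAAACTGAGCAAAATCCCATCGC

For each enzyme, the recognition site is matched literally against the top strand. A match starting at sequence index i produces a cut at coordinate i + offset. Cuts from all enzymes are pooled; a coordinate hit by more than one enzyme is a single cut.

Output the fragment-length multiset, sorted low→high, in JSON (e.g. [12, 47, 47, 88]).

[4,5,5,6,6,7,7,7,7,8,8,8,9,9,9,10,11,11,11,12,13,13,13,14,14,17,24]

Site scan:
  UxaIX CTGAGC/4: at [15, 29, 130, 136, 145, 152, 168, 177, 238, 249] ⇒ [19, 33, 134, 140, 149, 156, 172, 181, 242, 253]
  KluIV TAGTCCG/4: at [22, 87, 111, 197, 210, 227] ⇒ [26, 91, 115, 201, 214, 231]
  CdoIII TCCC/1: at [45, 50, 58, 123, 186, 259] ⇒ [46, 51, 59, 124, 187, 260]
  DwuIV CGCCTTAT/8: at [62, 70, 78, 160, 265] ⇒ [5, 70, 78, 86, 168]

Pooled cuts: [5, 19, 26, 33, 46, 51, 59, 70, 78, 86, 91, 115, 124, 134, 140, 149, 156, 168, 172, 181, 187, 201, 214, 231, 242, 253, 260]

Fragment lengths:
  5→19: 14 bp
  19→26: 7 bp
  26→33: 7 bp
  33→46: 13 bp
  46→51: 5 bp
  51→59: 8 bp
  59→70: 11 bp
  70→78: 8 bp
  78→86: 8 bp
  86→91: 5 bp
  91→115: 24 bp
  115→124: 9 bp
  124→134: 10 bp
  134→140: 6 bp
  140→149: 9 bp
  149→156: 7 bp
  156→168: 12 bp
  168→172: 4 bp
  172→181: 9 bp
  181→187: 6 bp
  187→201: 14 bp
  201→214: 13 bp
  214→231: 17 bp
  231→242: 11 bp
  242→253: 11 bp
  253→260: 7 bp
  260→5 (wrap): 268-260+5 = 13 bp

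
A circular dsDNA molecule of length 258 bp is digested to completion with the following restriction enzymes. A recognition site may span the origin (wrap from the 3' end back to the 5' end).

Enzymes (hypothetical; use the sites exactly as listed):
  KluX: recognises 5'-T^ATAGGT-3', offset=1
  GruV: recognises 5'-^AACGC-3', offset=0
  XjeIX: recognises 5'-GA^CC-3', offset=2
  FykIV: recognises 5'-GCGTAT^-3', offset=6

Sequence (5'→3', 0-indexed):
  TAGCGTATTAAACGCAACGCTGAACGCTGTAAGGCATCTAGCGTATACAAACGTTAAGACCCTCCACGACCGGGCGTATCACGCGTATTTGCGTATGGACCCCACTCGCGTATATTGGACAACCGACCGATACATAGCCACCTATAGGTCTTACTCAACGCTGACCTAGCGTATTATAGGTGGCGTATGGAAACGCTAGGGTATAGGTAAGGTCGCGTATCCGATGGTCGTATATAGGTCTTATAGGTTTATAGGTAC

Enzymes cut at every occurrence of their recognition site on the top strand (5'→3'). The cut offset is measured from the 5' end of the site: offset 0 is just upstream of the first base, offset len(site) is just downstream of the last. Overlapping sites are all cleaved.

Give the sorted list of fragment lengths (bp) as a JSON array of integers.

Scan for sites:
  KluX TATAGGT/1: at [142, 174, 201, 232, 241, 249] ⇒ [143, 175, 202, 233, 242, 250]
  GruV AACGC/0: at [10, 15, 22, 156, 191] ⇒ [10, 15, 22, 156, 191]
  XjeIX GACC/2: at [57, 67, 97, 124, 162] ⇒ [59, 69, 99, 126, 164]
  FykIV GCGTAT/6: at [2, 40, 73, 82, 90, 107, 168, 182, 214] ⇒ [8, 46, 79, 88, 96, 113, 174, 188, 220]

Pooled cuts: [8, 10, 15, 22, 46, 59, 69, 79, 88, 96, 99, 113, 126, 143, 156, 164, 174, 175, 188, 191, 202, 220, 233, 242, 250]

Fragment lengths:
  8→10: 2 bp
  10→15: 5 bp
  15→22: 7 bp
  22→46: 24 bp
  46→59: 13 bp
  59→69: 10 bp
  69→79: 10 bp
  79→88: 9 bp
  88→96: 8 bp
  96→99: 3 bp
  99→113: 14 bp
  113→126: 13 bp
  126→143: 17 bp
  143→156: 13 bp
  156→164: 8 bp
  164→174: 10 bp
  174→175: 1 bp
  175→188: 13 bp
  188→191: 3 bp
  191→202: 11 bp
  202→220: 18 bp
  220→233: 13 bp
  233→242: 9 bp
  242→250: 8 bp
  250→8 (wrap): 258-250+8 = 16 bp

[1,2,3,3,5,7,8,8,8,9,9,10,10,10,11,13,13,13,13,13,14,16,17,18,24]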